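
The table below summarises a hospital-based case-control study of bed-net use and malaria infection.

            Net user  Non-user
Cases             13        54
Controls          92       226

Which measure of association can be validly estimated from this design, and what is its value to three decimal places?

0.591

Reading the table with exposure as columns: a = 13 (Net user, case), b = 92 (Net user, non-case), c = 54 (Non-user, case), d = 226.
This is a hospital-based case-control study: participants were sampled on outcome status, so risks in the source population cannot be estimated directly — relative risk is not valid here. The odds ratio is the appropriate measure.
OR = (a·d)/(b·c) = (13 × 226) / (92 × 54) = 2938 / 4968 = 0.59138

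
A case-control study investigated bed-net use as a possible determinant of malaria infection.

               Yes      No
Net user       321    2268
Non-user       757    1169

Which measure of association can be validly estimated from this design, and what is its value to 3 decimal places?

Cells: a = 321, b = 2268, c = 757, d = 1169.
This is a case-control study: participants were sampled on outcome status, so risks in the source population cannot be estimated directly — relative risk is not valid here. The odds ratio is the appropriate measure.
OR = (a·d)/(b·c) = (321 × 1169) / (2268 × 757) = 375249 / 1716876 = 0.21856

0.219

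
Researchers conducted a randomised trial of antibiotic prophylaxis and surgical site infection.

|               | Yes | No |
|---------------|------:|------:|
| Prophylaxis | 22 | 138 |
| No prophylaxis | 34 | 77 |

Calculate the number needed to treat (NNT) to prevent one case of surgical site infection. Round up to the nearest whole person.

Risk in treated group = 22/160 = 0.13750; risk in control = 34/111 = 0.30631.
Absolute risk reduction = 0.30631 − 0.13750 = 0.16881
NNT = 1 / ARR = 1 / 0.16881 = 5.924 → round up → 6

6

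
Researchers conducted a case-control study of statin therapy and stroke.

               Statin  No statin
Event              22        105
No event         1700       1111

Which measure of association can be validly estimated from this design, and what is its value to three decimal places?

0.137

Reading the table with exposure as columns: a = 22 (Statin, case), b = 1700 (Statin, non-case), c = 105 (No statin, case), d = 1111.
This is a case-control study: participants were sampled on outcome status, so risks in the source population cannot be estimated directly — relative risk is not valid here. The odds ratio is the appropriate measure.
OR = (a·d)/(b·c) = (22 × 1111) / (1700 × 105) = 24442 / 178500 = 0.13693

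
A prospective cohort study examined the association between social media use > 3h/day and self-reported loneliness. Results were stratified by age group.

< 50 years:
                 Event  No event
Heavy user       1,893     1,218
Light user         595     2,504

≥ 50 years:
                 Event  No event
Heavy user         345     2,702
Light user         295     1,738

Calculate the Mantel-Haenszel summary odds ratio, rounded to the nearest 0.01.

OR_MH = Σ(aᵢdᵢ/nᵢ) / Σ(bᵢcᵢ/nᵢ), where nᵢ is the stratum total.
Stratum 1 (< 50 years): n = 6210; a·d/n = 1893·2504/6210 = 763.2966; b·c/n = 1218·595/6210 = 116.7005
Stratum 2 (≥ 50 years): n = 5080; a·d/n = 345·1738/5080 = 118.0335; b·c/n = 2702·295/5080 = 156.9075
OR_MH = (763.2966 + 118.0335) / (116.7005 + 156.9075) = 881.3301 / 273.6080 = 3.22114

3.22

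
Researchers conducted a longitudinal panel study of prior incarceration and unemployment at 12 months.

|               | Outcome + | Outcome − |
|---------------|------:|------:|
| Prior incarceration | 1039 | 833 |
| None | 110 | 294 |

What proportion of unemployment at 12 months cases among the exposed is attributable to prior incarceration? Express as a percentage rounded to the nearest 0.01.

50.94

Cells: a = 1039, b = 833, c = 110, d = 294.
Risk in exposed = 1039/1872 = 0.55502; risk in unexposed = 110/404 = 0.27228.
RR = 0.55502/0.27228 = 2.03844
AR% = (RR − 1)/RR × 100 = (2.03844 − 1)/2.03844 × 100 = 50.9429%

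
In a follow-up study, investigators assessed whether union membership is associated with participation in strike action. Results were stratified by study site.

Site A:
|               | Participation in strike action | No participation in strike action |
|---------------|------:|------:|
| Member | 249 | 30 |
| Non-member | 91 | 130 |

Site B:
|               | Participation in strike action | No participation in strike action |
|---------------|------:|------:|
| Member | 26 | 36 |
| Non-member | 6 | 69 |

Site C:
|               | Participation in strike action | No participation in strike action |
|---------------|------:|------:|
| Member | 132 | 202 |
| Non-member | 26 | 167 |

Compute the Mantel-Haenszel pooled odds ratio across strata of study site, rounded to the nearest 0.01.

OR_MH = Σ(aᵢdᵢ/nᵢ) / Σ(bᵢcᵢ/nᵢ), where nᵢ is the stratum total.
Stratum 1 (Site A): n = 500; a·d/n = 249·130/500 = 64.7400; b·c/n = 30·91/500 = 5.4600
Stratum 2 (Site B): n = 137; a·d/n = 26·69/137 = 13.0949; b·c/n = 36·6/137 = 1.5766
Stratum 3 (Site C): n = 527; a·d/n = 132·167/527 = 41.8292; b·c/n = 202·26/527 = 9.9658
OR_MH = (64.7400 + 13.0949 + 41.8292) / (5.4600 + 1.5766 + 9.9658) = 119.6641 / 17.0025 = 7.03804

7.04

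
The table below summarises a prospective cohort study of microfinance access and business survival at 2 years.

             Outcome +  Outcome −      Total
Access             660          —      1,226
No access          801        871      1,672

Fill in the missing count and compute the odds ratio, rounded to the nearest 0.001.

The missing cell is in the exposed row: 1226 − 660 = 566.
So a = 660, b = 566, c = 801, d = 871.
OR = (a·d)/(b·c) = (660 × 871) / (566 × 801) = 574860 / 453366 = 1.26798

1.268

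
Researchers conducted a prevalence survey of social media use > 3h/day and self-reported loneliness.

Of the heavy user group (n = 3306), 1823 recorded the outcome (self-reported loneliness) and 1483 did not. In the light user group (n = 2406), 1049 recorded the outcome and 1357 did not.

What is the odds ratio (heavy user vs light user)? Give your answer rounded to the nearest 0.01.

From the description: a = 1823, b = 1483, c = 1049, d = 1357.
OR = (a·d)/(b·c) = (1823 × 1357) / (1483 × 1049) = 2473811 / 1555667 = 1.59019
The odds of self-reported loneliness are about 1.59 times as high in the heavy user group.

1.59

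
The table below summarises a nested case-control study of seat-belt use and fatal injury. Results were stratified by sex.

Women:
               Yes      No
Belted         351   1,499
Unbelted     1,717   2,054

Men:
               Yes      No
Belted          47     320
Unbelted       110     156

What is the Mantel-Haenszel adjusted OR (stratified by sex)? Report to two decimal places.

0.27

OR_MH = Σ(aᵢdᵢ/nᵢ) / Σ(bᵢcᵢ/nᵢ), where nᵢ is the stratum total.
Stratum 1 (Women): n = 5621; a·d/n = 351·2054/5621 = 128.2608; b·c/n = 1499·1717/5621 = 457.8870
Stratum 2 (Men): n = 633; a·d/n = 47·156/633 = 11.5829; b·c/n = 320·110/633 = 55.6082
OR_MH = (128.2608 + 11.5829) / (457.8870 + 55.6082) = 139.8437 / 513.4952 = 0.27234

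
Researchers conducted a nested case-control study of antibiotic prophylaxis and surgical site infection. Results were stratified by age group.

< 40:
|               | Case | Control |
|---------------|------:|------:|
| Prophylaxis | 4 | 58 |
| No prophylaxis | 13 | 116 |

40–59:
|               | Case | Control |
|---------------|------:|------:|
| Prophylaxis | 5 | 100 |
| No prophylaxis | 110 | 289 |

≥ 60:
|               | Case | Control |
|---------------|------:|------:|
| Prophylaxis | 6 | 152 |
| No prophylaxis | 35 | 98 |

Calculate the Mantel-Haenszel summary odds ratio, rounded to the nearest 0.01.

OR_MH = Σ(aᵢdᵢ/nᵢ) / Σ(bᵢcᵢ/nᵢ), where nᵢ is the stratum total.
Stratum 1 (< 40): n = 191; a·d/n = 4·116/191 = 2.4293; b·c/n = 58·13/191 = 3.9476
Stratum 2 (40–59): n = 504; a·d/n = 5·289/504 = 2.8671; b·c/n = 100·110/504 = 21.8254
Stratum 3 (≥ 60): n = 291; a·d/n = 6·98/291 = 2.0206; b·c/n = 152·35/291 = 18.2818
OR_MH = (2.4293 + 2.8671 + 2.0206) / (3.9476 + 21.8254 + 18.2818) = 7.3170 / 44.0548 = 0.16609

0.17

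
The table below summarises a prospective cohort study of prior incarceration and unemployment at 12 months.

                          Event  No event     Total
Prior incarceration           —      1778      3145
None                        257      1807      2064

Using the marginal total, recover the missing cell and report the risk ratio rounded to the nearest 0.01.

The missing cell is in the exposed row: 3145 − 1778 = 1367.
So a = 1367, b = 1778, c = 257, d = 1807.
RR = [a/(a+b)] / [c/(c+d)] = (1367/3145) / (257/2064) = 0.43466/0.12452 = 3.49080

3.49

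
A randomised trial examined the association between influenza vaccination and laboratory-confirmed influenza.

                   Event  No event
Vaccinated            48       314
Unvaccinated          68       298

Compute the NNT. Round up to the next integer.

19

Risk in treated group = 48/362 = 0.13260; risk in control = 68/366 = 0.18579.
Absolute risk reduction = 0.18579 − 0.13260 = 0.05320
NNT = 1 / ARR = 1 / 0.05320 = 18.799 → round up → 19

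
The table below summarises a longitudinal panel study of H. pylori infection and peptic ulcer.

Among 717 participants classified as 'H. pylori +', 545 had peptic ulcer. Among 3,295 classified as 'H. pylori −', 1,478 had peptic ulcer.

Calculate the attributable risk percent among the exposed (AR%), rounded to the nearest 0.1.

41.0

From the description: a = 545, b = 172, c = 1478, d = 1817.
Risk in exposed = 545/717 = 0.76011; risk in unexposed = 1478/3295 = 0.44856.
RR = 0.76011/0.44856 = 1.69457
AR% = (RR − 1)/RR × 100 = (1.69457 − 1)/1.69457 × 100 = 40.9878%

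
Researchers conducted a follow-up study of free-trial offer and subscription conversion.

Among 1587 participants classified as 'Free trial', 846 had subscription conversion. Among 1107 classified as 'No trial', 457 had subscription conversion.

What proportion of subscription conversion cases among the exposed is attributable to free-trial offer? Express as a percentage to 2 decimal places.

22.56

From the description: a = 846, b = 741, c = 457, d = 650.
Risk in exposed = 846/1587 = 0.53308; risk in unexposed = 457/1107 = 0.41283.
RR = 0.53308/0.41283 = 1.29129
AR% = (RR − 1)/RR × 100 = (1.29129 − 1)/1.29129 × 100 = 22.5583%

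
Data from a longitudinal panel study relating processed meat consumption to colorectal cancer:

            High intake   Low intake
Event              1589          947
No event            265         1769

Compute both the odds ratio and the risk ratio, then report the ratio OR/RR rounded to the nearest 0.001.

4.557

Reading the table with exposure as columns: a = 1589 (High intake, case), b = 265 (High intake, non-case), c = 947 (Low intake, case), d = 1769.
OR = (1589·1769)/(265·947) = 2810941/250955 = 11.20098
Risk in exposed = 1589/1854 = 0.85707; risk in unexposed = 947/2716 = 0.34867; RR = 2.45807
OR/RR = 11.20098 / 2.45807 = 4.55682
The outcome is not rare, so the OR lies further from 1 than the RR.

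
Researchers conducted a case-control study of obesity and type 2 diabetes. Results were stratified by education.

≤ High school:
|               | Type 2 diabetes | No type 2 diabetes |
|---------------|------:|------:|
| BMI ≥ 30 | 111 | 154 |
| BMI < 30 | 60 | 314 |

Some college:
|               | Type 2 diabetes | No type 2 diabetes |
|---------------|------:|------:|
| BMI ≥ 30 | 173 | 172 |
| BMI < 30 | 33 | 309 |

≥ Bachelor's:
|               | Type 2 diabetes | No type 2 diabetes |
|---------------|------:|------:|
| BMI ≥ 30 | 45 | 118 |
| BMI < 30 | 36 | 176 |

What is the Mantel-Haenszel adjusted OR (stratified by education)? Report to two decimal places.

OR_MH = Σ(aᵢdᵢ/nᵢ) / Σ(bᵢcᵢ/nᵢ), where nᵢ is the stratum total.
Stratum 1 (≤ High school): n = 639; a·d/n = 111·314/639 = 54.5446; b·c/n = 154·60/639 = 14.4601
Stratum 2 (Some college): n = 687; a·d/n = 173·309/687 = 77.8122; b·c/n = 172·33/687 = 8.2620
Stratum 3 (≥ Bachelor's): n = 375; a·d/n = 45·176/375 = 21.1200; b·c/n = 118·36/375 = 11.3280
OR_MH = (54.5446 + 77.8122 + 21.1200) / (14.4601 + 8.2620 + 11.3280) = 153.4768 / 34.0501 = 4.50738

4.51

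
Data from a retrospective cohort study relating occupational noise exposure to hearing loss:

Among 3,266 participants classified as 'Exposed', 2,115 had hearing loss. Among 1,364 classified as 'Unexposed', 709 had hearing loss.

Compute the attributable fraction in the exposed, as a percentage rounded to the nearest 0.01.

19.73

From the description: a = 2115, b = 1151, c = 709, d = 655.
Risk in exposed = 2115/3266 = 0.64758; risk in unexposed = 709/1364 = 0.51979.
RR = 0.64758/0.51979 = 1.24584
AR% = (RR − 1)/RR × 100 = (1.24584 − 1)/1.24584 × 100 = 19.7329%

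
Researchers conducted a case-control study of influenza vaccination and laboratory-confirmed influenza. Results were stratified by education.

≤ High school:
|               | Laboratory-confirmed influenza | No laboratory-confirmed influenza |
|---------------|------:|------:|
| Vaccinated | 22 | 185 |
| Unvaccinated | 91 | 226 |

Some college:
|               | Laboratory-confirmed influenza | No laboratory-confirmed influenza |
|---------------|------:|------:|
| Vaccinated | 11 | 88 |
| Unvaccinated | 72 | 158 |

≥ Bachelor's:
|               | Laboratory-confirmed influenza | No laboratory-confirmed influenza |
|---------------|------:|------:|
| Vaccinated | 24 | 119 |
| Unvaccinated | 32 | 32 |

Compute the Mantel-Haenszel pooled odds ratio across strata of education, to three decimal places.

0.265

OR_MH = Σ(aᵢdᵢ/nᵢ) / Σ(bᵢcᵢ/nᵢ), where nᵢ is the stratum total.
Stratum 1 (≤ High school): n = 524; a·d/n = 22·226/524 = 9.4885; b·c/n = 185·91/524 = 32.1279
Stratum 2 (Some college): n = 329; a·d/n = 11·158/329 = 5.2827; b·c/n = 88·72/329 = 19.2584
Stratum 3 (≥ Bachelor's): n = 207; a·d/n = 24·32/207 = 3.7101; b·c/n = 119·32/207 = 18.3961
OR_MH = (9.4885 + 5.2827 + 3.7101) / (32.1279 + 19.2584 + 18.3961) = 18.4814 / 69.7824 = 0.26484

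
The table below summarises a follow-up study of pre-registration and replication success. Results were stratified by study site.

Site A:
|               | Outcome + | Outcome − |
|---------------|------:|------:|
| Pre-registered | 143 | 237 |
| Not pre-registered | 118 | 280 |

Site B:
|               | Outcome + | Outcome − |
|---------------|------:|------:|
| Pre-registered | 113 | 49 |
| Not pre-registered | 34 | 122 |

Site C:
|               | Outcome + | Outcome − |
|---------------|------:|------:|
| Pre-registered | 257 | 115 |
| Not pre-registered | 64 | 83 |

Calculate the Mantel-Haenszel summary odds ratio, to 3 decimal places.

2.455

OR_MH = Σ(aᵢdᵢ/nᵢ) / Σ(bᵢcᵢ/nᵢ), where nᵢ is the stratum total.
Stratum 1 (Site A): n = 778; a·d/n = 143·280/778 = 51.4653; b·c/n = 237·118/778 = 35.9460
Stratum 2 (Site B): n = 318; a·d/n = 113·122/318 = 43.3522; b·c/n = 49·34/318 = 5.2390
Stratum 3 (Site C): n = 519; a·d/n = 257·83/519 = 41.1002; b·c/n = 115·64/519 = 14.1811
OR_MH = (51.4653 + 43.3522 + 41.1002) / (35.9460 + 5.2390 + 14.1811) = 135.9177 / 55.3661 = 2.45489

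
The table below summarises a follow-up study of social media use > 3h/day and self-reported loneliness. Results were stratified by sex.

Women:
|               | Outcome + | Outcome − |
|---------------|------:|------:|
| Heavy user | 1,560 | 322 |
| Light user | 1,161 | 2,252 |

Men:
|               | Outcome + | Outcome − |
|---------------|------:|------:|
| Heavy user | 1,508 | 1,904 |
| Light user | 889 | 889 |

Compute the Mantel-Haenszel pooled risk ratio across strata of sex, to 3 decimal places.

1.527

RR_MH = Σ(aᵢ·n₀ᵢ/nᵢ) / Σ(cᵢ·n₁ᵢ/nᵢ), with n₁ᵢ = aᵢ+bᵢ (exposed), n₀ᵢ = cᵢ+dᵢ (unexposed), nᵢ = n₁ᵢ+n₀ᵢ.
Stratum 1 (Women): n₁ = 1882, n₀ = 3413, n = 5295; a·n₀/n = 1560·3413/5295 = 1005.5297; c·n₁/n = 1161·1882/5295 = 412.6538
Stratum 2 (Men): n₁ = 3412, n₀ = 1778, n = 5190; a·n₀/n = 1508·1778/5190 = 516.6135; c·n₁/n = 889·3412/5190 = 584.4447
RR_MH = (1005.5297 + 516.6135) / (412.6538 + 584.4447) = 1522.1432 / 997.0985 = 1.52657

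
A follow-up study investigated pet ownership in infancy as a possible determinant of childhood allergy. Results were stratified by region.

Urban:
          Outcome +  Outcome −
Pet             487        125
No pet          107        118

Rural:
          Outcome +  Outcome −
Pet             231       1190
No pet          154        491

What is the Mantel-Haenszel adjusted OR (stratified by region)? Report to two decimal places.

OR_MH = Σ(aᵢdᵢ/nᵢ) / Σ(bᵢcᵢ/nᵢ), where nᵢ is the stratum total.
Stratum 1 (Urban): n = 837; a·d/n = 487·118/837 = 68.6571; b·c/n = 125·107/837 = 15.9797
Stratum 2 (Rural): n = 2066; a·d/n = 231·491/2066 = 54.8988; b·c/n = 1190·154/2066 = 88.7028
OR_MH = (68.6571 + 54.8988) / (15.9797 + 88.7028) = 123.5559 / 104.6825 = 1.18029

1.18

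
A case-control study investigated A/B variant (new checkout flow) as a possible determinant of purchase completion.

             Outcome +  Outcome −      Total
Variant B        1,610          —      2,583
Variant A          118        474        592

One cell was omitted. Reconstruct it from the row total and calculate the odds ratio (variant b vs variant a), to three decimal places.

6.647

The missing cell is in the exposed row: 2583 − 1610 = 973.
So a = 1610, b = 973, c = 118, d = 474.
OR = (a·d)/(b·c) = (1610 × 474) / (973 × 118) = 763140 / 114814 = 6.64675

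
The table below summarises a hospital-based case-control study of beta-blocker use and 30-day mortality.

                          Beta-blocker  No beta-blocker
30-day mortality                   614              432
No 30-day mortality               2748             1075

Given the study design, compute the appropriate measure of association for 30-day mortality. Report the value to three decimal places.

0.556

Reading the table with exposure as columns: a = 614 (Beta-blocker, case), b = 2748 (Beta-blocker, non-case), c = 432 (No beta-blocker, case), d = 1075.
This is a hospital-based case-control study: participants were sampled on outcome status, so risks in the source population cannot be estimated directly — relative risk is not valid here. The odds ratio is the appropriate measure.
OR = (a·d)/(b·c) = (614 × 1075) / (2748 × 432) = 660050 / 1187136 = 0.55600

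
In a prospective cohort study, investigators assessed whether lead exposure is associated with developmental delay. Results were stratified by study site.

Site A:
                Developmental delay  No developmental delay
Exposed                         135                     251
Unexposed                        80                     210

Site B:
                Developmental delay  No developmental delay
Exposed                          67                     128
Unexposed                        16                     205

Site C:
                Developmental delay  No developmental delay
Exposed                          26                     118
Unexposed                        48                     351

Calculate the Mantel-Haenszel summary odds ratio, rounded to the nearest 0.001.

2.037

OR_MH = Σ(aᵢdᵢ/nᵢ) / Σ(bᵢcᵢ/nᵢ), where nᵢ is the stratum total.
Stratum 1 (Site A): n = 676; a·d/n = 135·210/676 = 41.9379; b·c/n = 251·80/676 = 29.7041
Stratum 2 (Site B): n = 416; a·d/n = 67·205/416 = 33.0168; b·c/n = 128·16/416 = 4.9231
Stratum 3 (Site C): n = 543; a·d/n = 26·351/543 = 16.8066; b·c/n = 118·48/543 = 10.4309
OR_MH = (41.9379 + 33.0168 + 16.8066) / (29.7041 + 4.9231 + 10.4309) = 91.7613 / 45.0582 = 2.03651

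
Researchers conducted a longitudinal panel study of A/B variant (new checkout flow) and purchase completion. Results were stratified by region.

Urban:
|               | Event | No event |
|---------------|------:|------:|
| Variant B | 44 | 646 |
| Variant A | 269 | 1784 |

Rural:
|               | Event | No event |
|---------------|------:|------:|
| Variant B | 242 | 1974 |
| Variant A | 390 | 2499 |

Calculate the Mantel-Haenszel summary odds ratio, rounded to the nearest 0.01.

0.69

OR_MH = Σ(aᵢdᵢ/nᵢ) / Σ(bᵢcᵢ/nᵢ), where nᵢ is the stratum total.
Stratum 1 (Urban): n = 2743; a·d/n = 44·1784/2743 = 28.6168; b·c/n = 646·269/2743 = 63.3518
Stratum 2 (Rural): n = 5105; a·d/n = 242·2499/5105 = 118.4639; b·c/n = 1974·390/5105 = 150.8051
OR_MH = (28.6168 + 118.4639) / (63.3518 + 150.8051) = 147.0807 / 214.1569 = 0.68679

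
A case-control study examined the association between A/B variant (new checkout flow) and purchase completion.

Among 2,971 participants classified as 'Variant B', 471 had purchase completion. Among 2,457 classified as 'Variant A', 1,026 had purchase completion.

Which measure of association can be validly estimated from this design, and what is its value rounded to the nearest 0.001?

0.263

From the description: a = 471, b = 2500, c = 1026, d = 1431.
This is a case-control study: participants were sampled on outcome status, so risks in the source population cannot be estimated directly — relative risk is not valid here. The odds ratio is the appropriate measure.
OR = (a·d)/(b·c) = (471 × 1431) / (2500 × 1026) = 674001 / 2565000 = 0.26277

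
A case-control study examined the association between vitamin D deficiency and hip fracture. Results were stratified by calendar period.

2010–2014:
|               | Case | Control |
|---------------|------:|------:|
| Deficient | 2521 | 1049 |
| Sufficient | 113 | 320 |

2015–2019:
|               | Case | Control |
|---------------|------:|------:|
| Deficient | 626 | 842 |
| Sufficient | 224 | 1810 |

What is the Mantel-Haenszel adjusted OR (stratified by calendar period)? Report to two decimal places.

6.29

OR_MH = Σ(aᵢdᵢ/nᵢ) / Σ(bᵢcᵢ/nᵢ), where nᵢ is the stratum total.
Stratum 1 (2010–2014): n = 4003; a·d/n = 2521·320/4003 = 201.5289; b·c/n = 1049·113/4003 = 29.6120
Stratum 2 (2015–2019): n = 3502; a·d/n = 626·1810/3502 = 323.5465; b·c/n = 842·224/3502 = 53.8572
OR_MH = (201.5289 + 323.5465) / (29.6120 + 53.8572) = 525.0754 / 83.4693 = 6.29064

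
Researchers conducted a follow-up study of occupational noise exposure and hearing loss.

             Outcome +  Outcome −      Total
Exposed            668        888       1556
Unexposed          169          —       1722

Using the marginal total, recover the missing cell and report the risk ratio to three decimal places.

The missing cell is in the unexposed row: 1722 − 169 = 1553.
So a = 668, b = 888, c = 169, d = 1553.
RR = [a/(a+b)] / [c/(c+d)] = (668/1556) / (169/1722) = 0.42931/0.09814 = 4.37435

4.374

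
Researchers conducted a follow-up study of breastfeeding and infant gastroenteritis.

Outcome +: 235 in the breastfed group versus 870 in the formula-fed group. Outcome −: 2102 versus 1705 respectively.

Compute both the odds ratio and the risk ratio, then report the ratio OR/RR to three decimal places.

From the description: a = 235, b = 2102, c = 870, d = 1705.
OR = (235·1705)/(2102·870) = 400675/1828740 = 0.21910
Risk in exposed = 235/2337 = 0.10056; risk in unexposed = 870/2575 = 0.33786; RR = 0.29762
OR/RR = 0.21910 / 0.29762 = 0.73616
The outcome is not rare, so the OR lies further from 1 than the RR.

0.736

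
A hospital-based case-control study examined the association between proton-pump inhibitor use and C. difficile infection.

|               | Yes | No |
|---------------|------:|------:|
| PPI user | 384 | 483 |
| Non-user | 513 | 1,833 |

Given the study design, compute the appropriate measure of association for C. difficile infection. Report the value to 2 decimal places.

2.84

Cells: a = 384, b = 483, c = 513, d = 1833.
This is a hospital-based case-control study: participants were sampled on outcome status, so risks in the source population cannot be estimated directly — relative risk is not valid here. The odds ratio is the appropriate measure.
OR = (a·d)/(b·c) = (384 × 1833) / (483 × 513) = 703872 / 247779 = 2.84073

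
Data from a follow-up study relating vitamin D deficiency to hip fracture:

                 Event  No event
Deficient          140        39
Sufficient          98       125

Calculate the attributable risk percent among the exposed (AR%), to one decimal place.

43.8

Cells: a = 140, b = 39, c = 98, d = 125.
Risk in exposed = 140/179 = 0.78212; risk in unexposed = 98/223 = 0.43946.
RR = 0.78212/0.43946 = 1.77973
AR% = (RR − 1)/RR × 100 = (1.77973 − 1)/1.77973 × 100 = 43.8117%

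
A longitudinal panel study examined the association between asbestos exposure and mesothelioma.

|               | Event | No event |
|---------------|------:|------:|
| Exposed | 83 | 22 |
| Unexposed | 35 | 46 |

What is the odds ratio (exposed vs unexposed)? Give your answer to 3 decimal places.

4.958

Cells: a = 83, b = 22, c = 35, d = 46.
OR = (a·d)/(b·c) = (83 × 46) / (22 × 35) = 3818 / 770 = 4.95844
The odds of mesothelioma are about 4.96 times as high in the exposed group.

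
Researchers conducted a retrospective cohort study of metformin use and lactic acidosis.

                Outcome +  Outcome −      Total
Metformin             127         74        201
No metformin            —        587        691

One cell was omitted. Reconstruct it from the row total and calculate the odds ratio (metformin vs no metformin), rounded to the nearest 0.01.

The missing cell is in the unexposed row: 691 − 587 = 104.
So a = 127, b = 74, c = 104, d = 587.
OR = (a·d)/(b·c) = (127 × 587) / (74 × 104) = 74549 / 7696 = 9.68672

9.69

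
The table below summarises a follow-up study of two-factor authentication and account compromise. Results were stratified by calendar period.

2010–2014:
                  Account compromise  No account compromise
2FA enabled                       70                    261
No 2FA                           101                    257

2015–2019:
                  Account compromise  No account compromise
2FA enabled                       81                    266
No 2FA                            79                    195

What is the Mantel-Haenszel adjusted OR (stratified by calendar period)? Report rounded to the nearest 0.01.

0.71

OR_MH = Σ(aᵢdᵢ/nᵢ) / Σ(bᵢcᵢ/nᵢ), where nᵢ is the stratum total.
Stratum 1 (2010–2014): n = 689; a·d/n = 70·257/689 = 26.1103; b·c/n = 261·101/689 = 38.2598
Stratum 2 (2015–2019): n = 621; a·d/n = 81·195/621 = 25.4348; b·c/n = 266·79/621 = 33.8390
OR_MH = (26.1103 + 25.4348) / (38.2598 + 33.8390) = 51.5451 / 72.0988 = 0.71492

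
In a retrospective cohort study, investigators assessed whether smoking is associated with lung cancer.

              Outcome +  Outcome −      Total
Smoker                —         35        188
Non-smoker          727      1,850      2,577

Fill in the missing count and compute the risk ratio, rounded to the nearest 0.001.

2.885

The missing cell is in the exposed row: 188 − 35 = 153.
So a = 153, b = 35, c = 727, d = 1850.
RR = [a/(a+b)] / [c/(c+d)] = (153/188) / (727/2577) = 0.81383/0.28211 = 2.88479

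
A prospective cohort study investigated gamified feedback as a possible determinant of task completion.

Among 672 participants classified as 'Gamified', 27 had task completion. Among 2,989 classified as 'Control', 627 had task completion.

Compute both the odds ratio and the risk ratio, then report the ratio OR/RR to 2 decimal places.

From the description: a = 27, b = 645, c = 627, d = 2362.
OR = (27·2362)/(645·627) = 63774/404415 = 0.15769
Risk in exposed = 27/672 = 0.04018; risk in unexposed = 627/2989 = 0.20977; RR = 0.19154
OR/RR = 0.15769 / 0.19154 = 0.82331
The outcome is not rare, so the OR lies further from 1 than the RR.

0.82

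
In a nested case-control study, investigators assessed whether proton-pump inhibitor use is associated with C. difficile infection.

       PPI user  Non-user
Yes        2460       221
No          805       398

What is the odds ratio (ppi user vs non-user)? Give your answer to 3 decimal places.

Reading the table with exposure as columns: a = 2460 (PPI user, case), b = 805 (PPI user, non-case), c = 221 (Non-user, case), d = 398.
OR = (a·d)/(b·c) = (2460 × 398) / (805 × 221) = 979080 / 177905 = 5.50339
The odds of C. difficile infection are about 5.50 times as high in the ppi user group.

5.503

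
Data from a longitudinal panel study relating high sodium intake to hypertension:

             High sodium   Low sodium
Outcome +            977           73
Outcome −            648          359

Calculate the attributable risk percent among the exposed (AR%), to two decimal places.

Reading the table with exposure as columns: a = 977 (High sodium, case), b = 648 (High sodium, non-case), c = 73 (Low sodium, case), d = 359.
Risk in exposed = 977/1625 = 0.60123; risk in unexposed = 73/432 = 0.16898.
RR = 0.60123/0.16898 = 3.55797
AR% = (RR − 1)/RR × 100 = (3.55797 − 1)/3.55797 × 100 = 71.8941%

71.89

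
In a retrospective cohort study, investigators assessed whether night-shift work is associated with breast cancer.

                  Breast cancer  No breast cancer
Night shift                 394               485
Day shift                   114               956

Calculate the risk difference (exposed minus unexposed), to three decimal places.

Cells: a = 394, b = 485, c = 114, d = 956.
Risk in exposed = 394/879 = 0.448237; risk in unexposed = 114/1070 = 0.106542.
Risk difference = 0.448237 − 0.106542 = 0.341695

0.342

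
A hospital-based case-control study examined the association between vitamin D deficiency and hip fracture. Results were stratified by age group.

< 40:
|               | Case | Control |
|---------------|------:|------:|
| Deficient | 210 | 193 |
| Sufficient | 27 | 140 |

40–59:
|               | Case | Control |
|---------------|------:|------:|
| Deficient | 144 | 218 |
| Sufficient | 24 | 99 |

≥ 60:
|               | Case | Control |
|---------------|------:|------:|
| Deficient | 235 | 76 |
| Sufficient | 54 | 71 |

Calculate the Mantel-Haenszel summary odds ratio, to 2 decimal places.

OR_MH = Σ(aᵢdᵢ/nᵢ) / Σ(bᵢcᵢ/nᵢ), where nᵢ is the stratum total.
Stratum 1 (< 40): n = 570; a·d/n = 210·140/570 = 51.5789; b·c/n = 193·27/570 = 9.1421
Stratum 2 (40–59): n = 485; a·d/n = 144·99/485 = 29.3938; b·c/n = 218·24/485 = 10.7876
Stratum 3 (≥ 60): n = 436; a·d/n = 235·71/436 = 38.2683; b·c/n = 76·54/436 = 9.4128
OR_MH = (51.5789 + 29.3938 + 38.2683) / (9.1421 + 10.7876 + 9.4128) = 119.2411 / 29.3426 = 4.06376

4.06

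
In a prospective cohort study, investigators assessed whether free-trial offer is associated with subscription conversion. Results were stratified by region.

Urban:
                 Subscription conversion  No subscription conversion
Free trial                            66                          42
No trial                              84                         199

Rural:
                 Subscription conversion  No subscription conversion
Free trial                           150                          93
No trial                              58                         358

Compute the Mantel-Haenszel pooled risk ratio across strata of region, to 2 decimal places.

RR_MH = Σ(aᵢ·n₀ᵢ/nᵢ) / Σ(cᵢ·n₁ᵢ/nᵢ), with n₁ᵢ = aᵢ+bᵢ (exposed), n₀ᵢ = cᵢ+dᵢ (unexposed), nᵢ = n₁ᵢ+n₀ᵢ.
Stratum 1 (Urban): n₁ = 108, n₀ = 283, n = 391; a·n₀/n = 66·283/391 = 47.7698; c·n₁/n = 84·108/391 = 23.2020
Stratum 2 (Rural): n₁ = 243, n₀ = 416, n = 659; a·n₀/n = 150·416/659 = 94.6889; c·n₁/n = 58·243/659 = 21.3869
RR_MH = (47.7698 + 94.6889) / (23.2020 + 21.3869) = 142.4587 / 44.5890 = 3.19493

3.19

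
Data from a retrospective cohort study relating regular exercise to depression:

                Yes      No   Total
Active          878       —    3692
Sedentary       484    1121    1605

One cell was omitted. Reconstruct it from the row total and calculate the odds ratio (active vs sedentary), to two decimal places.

0.72

The missing cell is in the exposed row: 3692 − 878 = 2814.
So a = 878, b = 2814, c = 484, d = 1121.
OR = (a·d)/(b·c) = (878 × 1121) / (2814 × 484) = 984238 / 1361976 = 0.72265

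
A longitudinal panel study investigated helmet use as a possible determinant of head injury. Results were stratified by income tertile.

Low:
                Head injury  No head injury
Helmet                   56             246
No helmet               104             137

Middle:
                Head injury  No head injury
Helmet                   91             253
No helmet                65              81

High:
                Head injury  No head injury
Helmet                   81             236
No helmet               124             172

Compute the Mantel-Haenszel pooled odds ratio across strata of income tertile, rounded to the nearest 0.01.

OR_MH = Σ(aᵢdᵢ/nᵢ) / Σ(bᵢcᵢ/nᵢ), where nᵢ is the stratum total.
Stratum 1 (Low): n = 543; a·d/n = 56·137/543 = 14.1289; b·c/n = 246·104/543 = 47.1160
Stratum 2 (Middle): n = 490; a·d/n = 91·81/490 = 15.0429; b·c/n = 253·65/490 = 33.5612
Stratum 3 (High): n = 613; a·d/n = 81·172/613 = 22.7276; b·c/n = 236·124/613 = 47.7390
OR_MH = (14.1289 + 15.0429 + 22.7276) / (47.1160 + 33.5612 + 47.7390) = 51.8993 / 128.4162 = 0.40415

0.40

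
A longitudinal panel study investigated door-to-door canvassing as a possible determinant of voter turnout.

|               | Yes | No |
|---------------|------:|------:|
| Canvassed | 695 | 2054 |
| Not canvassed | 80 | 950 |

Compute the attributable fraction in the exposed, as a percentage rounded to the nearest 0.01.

Cells: a = 695, b = 2054, c = 80, d = 950.
Risk in exposed = 695/2749 = 0.25282; risk in unexposed = 80/1030 = 0.07767.
RR = 0.25282/0.07767 = 3.25505
AR% = (RR − 1)/RR × 100 = (3.25505 − 1)/3.25505 × 100 = 69.2785%

69.28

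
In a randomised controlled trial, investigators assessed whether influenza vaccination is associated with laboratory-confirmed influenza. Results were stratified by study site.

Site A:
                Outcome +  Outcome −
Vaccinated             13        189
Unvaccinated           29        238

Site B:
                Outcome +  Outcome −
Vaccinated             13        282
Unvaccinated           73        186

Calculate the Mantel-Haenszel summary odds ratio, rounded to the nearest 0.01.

0.22

OR_MH = Σ(aᵢdᵢ/nᵢ) / Σ(bᵢcᵢ/nᵢ), where nᵢ is the stratum total.
Stratum 1 (Site A): n = 469; a·d/n = 13·238/469 = 6.5970; b·c/n = 189·29/469 = 11.6866
Stratum 2 (Site B): n = 554; a·d/n = 13·186/554 = 4.3646; b·c/n = 282·73/554 = 37.1588
OR_MH = (6.5970 + 4.3646) / (11.6866 + 37.1588) = 10.9616 / 48.8454 = 0.22441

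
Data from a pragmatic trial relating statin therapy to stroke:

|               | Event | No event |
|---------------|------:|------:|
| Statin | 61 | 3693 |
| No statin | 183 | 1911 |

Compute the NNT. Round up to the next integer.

15

Risk in treated group = 61/3754 = 0.01625; risk in control = 183/2094 = 0.08739.
Absolute risk reduction = 0.08739 − 0.01625 = 0.07114
NNT = 1 / ARR = 1 / 0.07114 = 14.056 → round up → 15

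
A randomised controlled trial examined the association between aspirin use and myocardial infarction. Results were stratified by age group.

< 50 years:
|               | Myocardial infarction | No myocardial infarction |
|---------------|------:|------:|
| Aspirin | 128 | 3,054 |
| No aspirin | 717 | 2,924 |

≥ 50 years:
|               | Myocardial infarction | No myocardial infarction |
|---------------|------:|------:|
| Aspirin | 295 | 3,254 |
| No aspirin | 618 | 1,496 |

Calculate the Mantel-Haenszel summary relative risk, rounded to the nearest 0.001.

0.247

RR_MH = Σ(aᵢ·n₀ᵢ/nᵢ) / Σ(cᵢ·n₁ᵢ/nᵢ), with n₁ᵢ = aᵢ+bᵢ (exposed), n₀ᵢ = cᵢ+dᵢ (unexposed), nᵢ = n₁ᵢ+n₀ᵢ.
Stratum 1 (< 50 years): n₁ = 3182, n₀ = 3641, n = 6823; a·n₀/n = 128·3641/6823 = 68.3054; c·n₁/n = 717·3182/6823 = 334.3828
Stratum 2 (≥ 50 years): n₁ = 3549, n₀ = 2114, n = 5663; a·n₀/n = 295·2114/5663 = 110.1236; c·n₁/n = 618·3549/5663 = 387.3004
RR_MH = (68.3054 + 110.1236) / (334.3828 + 387.3004) = 178.4290 / 721.6832 = 0.24724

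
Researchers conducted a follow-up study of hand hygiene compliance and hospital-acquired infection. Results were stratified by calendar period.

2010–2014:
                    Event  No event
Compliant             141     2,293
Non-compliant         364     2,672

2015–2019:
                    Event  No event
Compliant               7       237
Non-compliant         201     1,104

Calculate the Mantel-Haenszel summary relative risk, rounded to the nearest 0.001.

0.435

RR_MH = Σ(aᵢ·n₀ᵢ/nᵢ) / Σ(cᵢ·n₁ᵢ/nᵢ), with n₁ᵢ = aᵢ+bᵢ (exposed), n₀ᵢ = cᵢ+dᵢ (unexposed), nᵢ = n₁ᵢ+n₀ᵢ.
Stratum 1 (2010–2014): n₁ = 2434, n₀ = 3036, n = 5470; a·n₀/n = 141·3036/5470 = 78.2589; c·n₁/n = 364·2434/5470 = 161.9700
Stratum 2 (2015–2019): n₁ = 244, n₀ = 1305, n = 1549; a·n₀/n = 7·1305/1549 = 5.8974; c·n₁/n = 201·244/1549 = 31.6617
RR_MH = (78.2589 + 5.8974) / (161.9700 + 31.6617) = 84.1562 / 193.6317 = 0.43462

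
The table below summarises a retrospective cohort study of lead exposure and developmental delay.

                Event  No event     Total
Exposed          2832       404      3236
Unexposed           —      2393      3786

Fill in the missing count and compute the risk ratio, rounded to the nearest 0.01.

2.38

The missing cell is in the unexposed row: 3786 − 2393 = 1393.
So a = 2832, b = 404, c = 1393, d = 2393.
RR = [a/(a+b)] / [c/(c+d)] = (2832/3236) / (1393/3786) = 0.87515/0.36793 = 2.37856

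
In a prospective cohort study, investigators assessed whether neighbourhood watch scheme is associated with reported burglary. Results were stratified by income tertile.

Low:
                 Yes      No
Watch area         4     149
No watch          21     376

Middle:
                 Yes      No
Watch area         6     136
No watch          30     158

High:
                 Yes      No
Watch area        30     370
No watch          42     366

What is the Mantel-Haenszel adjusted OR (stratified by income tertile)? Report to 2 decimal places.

0.51

OR_MH = Σ(aᵢdᵢ/nᵢ) / Σ(bᵢcᵢ/nᵢ), where nᵢ is the stratum total.
Stratum 1 (Low): n = 550; a·d/n = 4·376/550 = 2.7345; b·c/n = 149·21/550 = 5.6891
Stratum 2 (Middle): n = 330; a·d/n = 6·158/330 = 2.8727; b·c/n = 136·30/330 = 12.3636
Stratum 3 (High): n = 808; a·d/n = 30·366/808 = 13.5891; b·c/n = 370·42/808 = 19.2327
OR_MH = (2.7345 + 2.8727 + 13.5891) / (5.6891 + 12.3636 + 19.2327) = 19.1964 / 37.2854 = 0.51485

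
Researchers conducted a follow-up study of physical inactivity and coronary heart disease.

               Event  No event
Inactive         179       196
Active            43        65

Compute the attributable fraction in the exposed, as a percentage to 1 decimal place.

16.6

Cells: a = 179, b = 196, c = 43, d = 65.
Risk in exposed = 179/375 = 0.47733; risk in unexposed = 43/108 = 0.39815.
RR = 0.47733/0.39815 = 1.19888
AR% = (RR − 1)/RR × 100 = (1.19888 − 1)/1.19888 × 100 = 16.5891%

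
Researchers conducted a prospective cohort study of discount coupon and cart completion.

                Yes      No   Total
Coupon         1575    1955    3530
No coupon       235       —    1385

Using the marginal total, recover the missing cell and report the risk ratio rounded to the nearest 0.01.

The missing cell is in the unexposed row: 1385 − 235 = 1150.
So a = 1575, b = 1955, c = 235, d = 1150.
RR = [a/(a+b)] / [c/(c+d)] = (1575/3530) / (235/1385) = 0.44618/0.16968 = 2.62959

2.63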